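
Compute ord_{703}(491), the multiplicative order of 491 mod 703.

ord(491) | φ(703) = φ(19·37) = (19−1)·(37−1) = 18·36 = 648 = 2^3 · 3^4.
Divisors of 648: 1, 2, 3, 4, 6, 8, 9, 12, 18, 24, 27, 36, 54, 72, 81, 108, 162, 216, 324, 648.
Evaluate successive powers at the divisors of 648:
491^1 ≡ 491
491^2 ≡ 655
491^3 ≡ 334
491^4 ≡ 195
491^6 ≡ 482
491^8 ≡ 63
491^9 ≡ 1
The smallest such exponent is 9, so the order of 491 is 9.

9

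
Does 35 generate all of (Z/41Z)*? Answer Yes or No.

Yes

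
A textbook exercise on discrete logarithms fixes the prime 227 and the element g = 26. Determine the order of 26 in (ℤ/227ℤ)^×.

By Lagrange's theorem, ord_227(26) divides φ(227) = 227 − 1 = 226 = 2 · 113.
Divisors of 226: 1, 2, 113, 226.
Evaluate successive powers at the divisors of 226:
26^1 ≡ 26 (mod 227)
26^2 ≡ 222 (mod 227)
26^113 ≡ 1 (mod 227) ✓
Hence ord(26) = 113.

113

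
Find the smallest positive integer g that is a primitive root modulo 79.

φ(79) = 79 − 1 = 78 = 2 · 3 · 13.
Test candidates g = 2, 3, … against the prime factors q ∈ {2, 3, 13} of φ(79): g is a generator iff g^(78/q) ≢ 1 for every such q.
g = 2: 2^39 ≡ 1 — hits 1, so not a primitive root.
g = 3: 3^39 ≡ 78; 3^26 ≡ 23; 3^6 ≡ 18 — none is 1, so 3 is a primitive root.
So 3 is the smallest generator of (Z/79Z)^×.

3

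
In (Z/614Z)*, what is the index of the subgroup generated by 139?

17

The order of 139 must divide φ(614) = φ(2)·φ(307) = 1·306 = 306 = 2 · 3^2 · 17.
Divisors of 306: 1, 2, 3, 6, 9, 17, 18, 34, 51, 102, 153, 306.
Test each divisor d:
139^1 ≡ 139 (mod 614)
139^2 ≡ 287 (mod 614)
139^3 ≡ 597 (mod 614)
139^6 ≡ 289 (mod 614)
139^9 ≡ 613 (mod 614)
139^17 ≡ 561 (mod 614)
139^18 ≡ 1 (mod 614) ✓
So ord_614(139) = 18, hence |⟨139⟩| = 18.
[(Z/614Z)^× : ⟨139⟩] = 306/18 = 17.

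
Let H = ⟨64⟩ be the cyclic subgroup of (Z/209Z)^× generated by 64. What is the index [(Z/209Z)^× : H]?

12

Since 64 ∈ (Z/209Z)^×, its order divides φ(209) = φ(11·19) = (11−1)·(19−1) = 10·18 = 180 = 2^2 · 3^2 · 5.
Divisors of 180: 1, 2, 3, 4, 5, 6, 9, 10, 12, 15, 18, 20, 30, 36, 45, 60, 90, 180.
Test each divisor d:
64^1 ≡ 64 (mod 209)
64^2 ≡ 125 (mod 209)
64^3 ≡ 58 (mod 209)
64^4 ≡ 159 (mod 209)
64^5 ≡ 144 (mod 209)
64^6 ≡ 20 (mod 209)
64^9 ≡ 115 (mod 209)
64^10 ≡ 45 (mod 209)
64^12 ≡ 191 (mod 209)
64^15 ≡ 1 (mod 209) ✓
Thus |⟨64⟩| = ord(64) = 15.
Index = |(Z/209Z)^×| / |⟨64⟩| = 180 / 15 = 12.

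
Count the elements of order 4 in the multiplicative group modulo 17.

2

φ(17) = 17 − 1 = 16 = 2^4.
In a cyclic group of order 16, there are φ(d) elements of order d for each divisor d of 16, and zero for non-divisors.
4 = 2^2 divides 16, and φ(4) = 2.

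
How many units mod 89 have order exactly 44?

φ(89) = 89 − 1 = 88 = 2^3 · 11.
Since (Z/89Z)^× is cyclic of order 88, the number of elements of order d is φ(d) when d | 88 and 0 otherwise.
44 = 2^2 · 11 divides 88, and φ(44) = 20.

20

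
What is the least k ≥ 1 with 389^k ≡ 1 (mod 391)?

The order of 389 must divide φ(391) = φ(17·23) = (17−1)·(23−1) = 16·22 = 352 = 2^5 · 11.
Divisors of 352: 1, 2, 4, 8, 11, 16, 22, 32, 44, 88, 176, 352.
Evaluate successive powers at the divisors of 352:
389^1 ≡ 389 (mod 391)
389^2 ≡ 4 (mod 391)
389^4 ≡ 16 (mod 391)
389^8 ≡ 256 (mod 391)
389^11 ≡ 298 (mod 391)
389^16 ≡ 239 (mod 391)
389^22 ≡ 47 (mod 391)
389^32 ≡ 35 (mod 391)
389^44 ≡ 254 (mod 391)
389^88 ≡ 1 (mod 391) ✓
The smallest such exponent is 88, so the order of 389 is 88.

88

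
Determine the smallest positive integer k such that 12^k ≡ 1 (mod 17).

16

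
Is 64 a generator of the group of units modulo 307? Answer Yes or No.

No

φ(307) = 307 − 1 = 306 = 2 · 3^2 · 17.
64 is a primitive root mod 307 iff 64^(φ(307)/q) ≢ 1 for every prime q | φ(307), i.e. q ∈ {2, 3, 17}.
64^153 ≡ 1 (mod 307)  [q = 2: ≡ 1 ✗]
64^102 ≡ 1 (mod 307)  [q = 3: ≡ 1 ✗]
64^18 ≡ 64 (mod 307)  [q = 17: ≢ 1 ✓]
Since 64^153 ≡ 1, the order of 64 divides 153 < 306, so 64 is not a primitive root.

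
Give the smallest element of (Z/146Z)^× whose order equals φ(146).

φ(146) = φ(2)·φ(73) = 1·72 = 72 = 2^3 · 3^2.
Test candidates g = 2, 3, … against the prime factors q ∈ {2, 3} of φ(146): g is a generator iff g^(72/q) ≢ 1 for every such q.
g = 2: gcd(2, 146) = 2 > 1, not a unit — skip.
g = 3: 3^36 ≡ 1 — hits 1, so not a primitive root.
g = 4: gcd(4, 146) = 2 > 1, not a unit — skip.
g = 5: 5^36 ≡ 145; 5^24 ≡ 81 — none is 1, so 5 is a primitive root.
The smallest primitive root modulo 146 is 5.

5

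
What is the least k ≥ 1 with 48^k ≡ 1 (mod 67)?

By Lagrange's theorem, ord_67(48) divides φ(67) = 67 − 1 = 66 = 2 · 3 · 11.
Divisors of 66: 1, 2, 3, 6, 11, 22, 33, 66.
Test each divisor d:
48^1 ≡ 48 (mod 67)
48^2 ≡ 26 (mod 67)
48^3 ≡ 42 (mod 67)
48^6 ≡ 22 (mod 67)
48^11 ≡ 38 (mod 67)
48^22 ≡ 37 (mod 67)
48^33 ≡ 66 (mod 67)
48^66 ≡ 1 (mod 67) ✓
The smallest such exponent is 66, so the order of 48 is 66.

66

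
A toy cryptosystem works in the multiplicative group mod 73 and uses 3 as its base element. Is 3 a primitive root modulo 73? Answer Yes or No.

φ(73) = 73 − 1 = 72 = 2^3 · 3^2.
It suffices to check that the order of 3 is not a proper divisor of 72: compute 3^(72/q) for q ∈ {2, 3}.
3^36 ≡ 1 (mod 73)  [q = 2: ≡ 1 ✗]
3^24 ≡ 1 (mod 73)  [q = 3: ≡ 1 ✗]
3^36 ≡ 1 shows ord(3) | 36, strictly less than φ(73); not a primitive root.

No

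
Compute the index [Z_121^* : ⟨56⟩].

10

ord(56) | φ(121) = φ(11^2) = 11·(11−1) = 110 = 2 · 5 · 11.
Divisors of 110: 1, 2, 5, 10, 11, 22, 55, 110.
Test each divisor d:
56^1 ≡ 56 (mod 121)
56^2 ≡ 111 (mod 121)
56^5 ≡ 34 (mod 121)
56^10 ≡ 67 (mod 121)
56^11 ≡ 1 (mod 121) ✓
So ord_121(56) = 11, hence |⟨56⟩| = 11.
[(Z/121Z)^× : ⟨56⟩] = 110/11 = 10.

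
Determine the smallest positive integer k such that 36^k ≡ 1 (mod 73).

18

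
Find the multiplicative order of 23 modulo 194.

96

Since 23 ∈ (Z/194Z)^×, its order divides φ(194) = φ(2)·φ(97) = 1·96 = 96 = 2^5 · 3.
Divisors of 96: 1, 2, 3, 4, 6, 8, 12, 16, 24, 32, 48, 96.
Evaluate successive powers at the divisors of 96:
23^1 ≡ 23 (mod 194)
23^2 ≡ 141 (mod 194)
23^3 ≡ 139 (mod 194)
23^4 ≡ 93 (mod 194)
23^6 ≡ 115 (mod 194)
23^8 ≡ 113 (mod 194)
23^12 ≡ 33 (mod 194)
23^16 ≡ 159 (mod 194)
23^24 ≡ 119 (mod 194)
23^32 ≡ 61 (mod 194)
23^48 ≡ 193 (mod 194)
23^96 ≡ 1 (mod 194) ✓
The smallest such exponent is 96, so the order of 23 is 96.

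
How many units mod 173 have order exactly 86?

42

φ(173) = 173 − 1 = 172 = 2^2 · 43.
(Z/173Z)^× is cyclic (|G| = 172); a cyclic group of order m has exactly φ(d) elements of each order d | m, and none otherwise.
86 = 2 · 43 divides 172, and φ(86) = 42.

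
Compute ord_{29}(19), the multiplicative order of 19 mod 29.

ord(19) | φ(29) = 29 − 1 = 28 = 2^2 · 7.
Divisors of 28: 1, 2, 4, 7, 14, 28.
Compute 19^d (mod 29) for the divisors d until we hit 1:
19^1 ≡ 19 (mod 29)
19^2 ≡ 13 (mod 29)
19^4 ≡ 24 (mod 29)
19^7 ≡ 12 (mod 29)
19^14 ≡ 28 (mod 29)
19^28 ≡ 1 (mod 29) ✓
So ord_29(19) = 28.

28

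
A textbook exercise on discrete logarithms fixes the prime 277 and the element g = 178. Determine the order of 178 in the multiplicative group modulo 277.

276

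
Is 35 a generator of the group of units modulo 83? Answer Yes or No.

φ(83) = 83 − 1 = 82 = 2 · 41.
Test 35^(82/q) mod 83 for each prime factor q of 82:
35^41 ≡ 82 (mod 83)  [q = 2: ≢ 1 ✓]
35^2 ≡ 63 (mod 83)  [q = 41: ≢ 1 ✓]
None equal 1, so ord_83(35) = 82: 35 is a primitive root.

Yes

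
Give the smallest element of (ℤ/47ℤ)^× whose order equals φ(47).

φ(47) = 47 − 1 = 46 = 2 · 23.
Test candidates g = 2, 3, … against the prime factors q ∈ {2, 23} of φ(47): g is a generator iff g^(46/q) ≢ 1 for every such q.
g = 2: 2^23 ≡ 1 — hits 1, so not a primitive root.
g = 3: 3^23 ≡ 1 — hits 1, so not a primitive root.
g = 4: 4^23 ≡ 1 — hits 1, so not a primitive root.
g = 5: 5^23 ≡ 46; 5^2 ≡ 25 — none is 1, so 5 is a primitive root.
The smallest primitive root modulo 47 is 5.

5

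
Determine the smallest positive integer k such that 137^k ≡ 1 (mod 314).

Since 137 ∈ (Z/314Z)^×, its order divides φ(314) = φ(2)·φ(157) = 1·156 = 156 = 2^2 · 3 · 13.
Divisors of 156: 1, 2, 3, 4, 6, 12, 13, 26, 39, 52, 78, 156.
Check 137^d mod 314 for each divisor in increasing order:
137^1 ≡ 137 (mod 314)
137^2 ≡ 243 (mod 314)
137^3 ≡ 7 (mod 314)
137^4 ≡ 17 (mod 314)
137^6 ≡ 49 (mod 314)
137^12 ≡ 203 (mod 314)
137^13 ≡ 179 (mod 314)
137^26 ≡ 13 (mod 314)
137^39 ≡ 129 (mod 314)
137^52 ≡ 169 (mod 314)
137^78 ≡ 313 (mod 314)
137^156 ≡ 1 (mod 314) ✓
Hence ord(137) = 156.

156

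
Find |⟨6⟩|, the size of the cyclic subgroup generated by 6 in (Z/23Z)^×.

11

ord(6) | φ(23) = 23 − 1 = 22 = 2 · 11.
Divisors of 22: 1, 2, 11, 22.
Check 6^d mod 23 for each divisor in increasing order:
6^1 ≡ 6 (mod 23)
6^2 ≡ 13 (mod 23)
6^11 ≡ 1 (mod 23) ✓
Hence ord(6) = 11.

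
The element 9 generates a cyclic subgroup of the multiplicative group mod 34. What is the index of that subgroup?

2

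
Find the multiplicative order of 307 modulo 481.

12

The order of 307 must divide φ(481) = φ(13·37) = (13−1)·(37−1) = 12·36 = 432 = 2^4 · 3^3.
Divisors of 432: 1, 2, 3, 4, 6, 8, 9, 12, 16, 18, 24, 27, 36, 48, 54, 72, 108, 144, 216, 432.
Evaluate successive powers at the divisors of 432:
307^1 ≡ 307
307^2 ≡ 454
307^3 ≡ 369
307^4 ≡ 248
307^6 ≡ 38
307^8 ≡ 417
307^9 ≡ 73
307^12 ≡ 1
So ord_481(307) = 12.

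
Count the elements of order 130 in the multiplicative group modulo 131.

48

φ(131) = 131 − 1 = 130 = 2 · 5 · 13.
(Z/131Z)^× is cyclic (|G| = 130); a cyclic group of order m has exactly φ(d) elements of each order d | m, and none otherwise.
130 = 2 · 5 · 13 divides 130, and φ(130) = 48.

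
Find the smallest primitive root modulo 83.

φ(83) = 83 − 1 = 82 = 2 · 41.
Test candidates g = 2, 3, … against the prime factors q ∈ {2, 41} of φ(83): g is a generator iff g^(82/q) ≢ 1 for every such q.
g = 2: 2^41 ≡ 82; 2^2 ≡ 4 — none is 1, so 2 is a primitive root.
So 2 is the smallest generator of (Z/83Z)^×.

2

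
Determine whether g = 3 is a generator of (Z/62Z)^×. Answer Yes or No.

φ(62) = φ(2)·φ(31) = 1·30 = 30 = 2 · 3 · 5.
Test 3^(30/q) mod 62 for each prime factor q of 30:
3^15 ≡ 61 (mod 62)  [q = 2: ≢ 1 ✓]
3^10 ≡ 25 (mod 62)  [q = 3: ≢ 1 ✓]
3^6 ≡ 47 (mod 62)  [q = 5: ≢ 1 ✓]
Every test exponent gives a nontrivial residue, hence 3 generates the full group.

Yes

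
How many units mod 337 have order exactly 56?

24

φ(337) = 337 − 1 = 336 = 2^4 · 3 · 7.
In a cyclic group of order 336, there are φ(d) elements of order d for each divisor d of 336, and zero for non-divisors.
56 = 2^3 · 7 divides 336, and φ(56) = 24.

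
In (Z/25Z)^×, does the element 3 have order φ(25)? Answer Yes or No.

Yes

φ(25) = φ(5^2) = 5·(5−1) = 20 = 2^2 · 5.
An element g generates (Z/25Z)^× iff g^(20/q) ≢ 1 (mod 25) for each prime q ∈ {2, 5}.
3^10 ≡ 24 (mod 25)  [q = 2: ≢ 1 ✓]
3^4 ≡ 6 (mod 25)  [q = 5: ≢ 1 ✓]
Every test exponent gives a nontrivial residue, hence 3 generates the full group.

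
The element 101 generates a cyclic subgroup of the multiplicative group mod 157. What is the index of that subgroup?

12

The order of 101 must divide φ(157) = 157 − 1 = 156 = 2^2 · 3 · 13.
Divisors of 156: 1, 2, 3, 4, 6, 12, 13, 26, 39, 52, 78, 156.
Test each divisor d:
101^1 ≡ 101 (mod 157)
101^2 ≡ 153 (mod 157)
101^3 ≡ 67 (mod 157)
101^4 ≡ 16 (mod 157)
101^6 ≡ 93 (mod 157)
101^12 ≡ 14 (mod 157)
101^13 ≡ 1 (mod 157) ✓
The order of 101 is 13, so the subgroup it generates has 13 elements.
[(Z/157Z)^× : ⟨101⟩] = 156/13 = 12.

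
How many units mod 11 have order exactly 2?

1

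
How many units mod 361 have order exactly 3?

φ(361) = φ(19^2) = 19·(19−1) = 342 = 2 · 3^2 · 19.
(Z/361Z)^× is cyclic (|G| = 342); a cyclic group of order m has exactly φ(d) elements of each order d | m, and none otherwise.
3 | 342, and φ(3) = 3 − 1 = 2.

2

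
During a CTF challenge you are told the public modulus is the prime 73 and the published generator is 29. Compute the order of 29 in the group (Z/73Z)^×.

72

Since 29 ∈ (Z/73Z)^×, its order divides φ(73) = 73 − 1 = 72 = 2^3 · 3^2.
Divisors of 72: 1, 2, 3, 4, 6, 8, 9, 12, 18, 24, 36, 72.
Compute 29^d (mod 73) for the divisors d until we hit 1:
29^1 ≡ 29 (mod 73)
29^2 ≡ 38 (mod 73)
29^3 ≡ 7 (mod 73)
29^4 ≡ 57 (mod 73)
29^6 ≡ 49 (mod 73)
29^8 ≡ 37 (mod 73)
29^9 ≡ 51 (mod 73)
29^12 ≡ 65 (mod 73)
29^18 ≡ 46 (mod 73)
29^24 ≡ 64 (mod 73)
29^36 ≡ 72 (mod 73)
29^72 ≡ 1 (mod 73) ✓
The smallest such exponent is 72, so the order of 29 is 72.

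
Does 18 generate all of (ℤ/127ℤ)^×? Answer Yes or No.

φ(127) = 127 − 1 = 126 = 2 · 3^2 · 7.
Test 18^(126/q) mod 127 for each prime factor q of 126:
18^63 ≡ 1 (mod 127)  [q = 2: ≡ 1 ✗]
18^42 ≡ 19 (mod 127)  [q = 3: ≢ 1 ✓]
18^18 ≡ 2 (mod 127)  [q = 7: ≢ 1 ✓]
Since 18^63 ≡ 1, the order of 18 divides 63 < 126, so 18 is not a primitive root.

No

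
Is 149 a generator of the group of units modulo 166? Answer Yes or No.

Yes

φ(166) = φ(2)·φ(83) = 1·82 = 82 = 2 · 41.
It suffices to check that the order of 149 is not a proper divisor of 82: compute 149^(82/q) for q ∈ {2, 41}.
149^41 ≡ 165 (mod 166)  [q = 2: ≢ 1 ✓]
149^2 ≡ 123 (mod 166)  [q = 41: ≢ 1 ✓]
None equal 1, so ord_166(149) = 82: 149 is a primitive root.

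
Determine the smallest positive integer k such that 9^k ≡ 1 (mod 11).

Since 9 ∈ (Z/11Z)^×, its order divides φ(11) = 11 − 1 = 10 = 2 · 5.
Divisors of 10: 1, 2, 5, 10.
Check 9^d mod 11 for each divisor in increasing order:
9^1 ≡ 9 (mod 11)
9^2 ≡ 4 (mod 11)
9^5 ≡ 1 (mod 11) ✓
The smallest such exponent is 5, so the order of 9 is 5.

5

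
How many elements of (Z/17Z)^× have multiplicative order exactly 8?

φ(17) = 17 − 1 = 16 = 2^4.
In a cyclic group of order 16, there are φ(d) elements of order d for each divisor d of 16, and zero for non-divisors.
8 = 2^3 divides 16, and φ(8) = 4.

4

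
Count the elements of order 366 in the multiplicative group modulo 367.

φ(367) = 367 − 1 = 366 = 2 · 3 · 61.
(Z/367Z)^× is cyclic (|G| = 366); a cyclic group of order m has exactly φ(d) elements of each order d | m, and none otherwise.
366 = 2 · 3 · 61 divides 366, and φ(366) = 120.

120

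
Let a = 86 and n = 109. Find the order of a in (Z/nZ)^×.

36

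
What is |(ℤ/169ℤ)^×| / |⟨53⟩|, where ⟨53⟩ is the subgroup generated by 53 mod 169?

12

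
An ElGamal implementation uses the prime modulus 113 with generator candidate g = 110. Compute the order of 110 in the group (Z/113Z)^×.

112

ord(110) | φ(113) = 113 − 1 = 112 = 2^4 · 7.
Divisors of 112: 1, 2, 4, 7, 8, 14, 16, 28, 56, 112.
Compute 110^d (mod 113) for the divisors d until we hit 1:
110^1 ≡ 110
110^2 ≡ 9
110^4 ≡ 81
110^7 ≡ 73
110^8 ≡ 7
110^14 ≡ 18
110^16 ≡ 49
110^28 ≡ 98
110^56 ≡ 112
110^112 ≡ 1
Hence ord(110) = 112.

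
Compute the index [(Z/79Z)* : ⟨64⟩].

6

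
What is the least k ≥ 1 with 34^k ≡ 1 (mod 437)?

198

Since 34 ∈ (Z/437Z)^×, its order divides φ(437) = φ(19·23) = (19−1)·(23−1) = 18·22 = 396 = 2^2 · 3^2 · 11.
Divisors of 396: 1, 2, 3, 4, 6, 9, 11, 12, 18, 22, 33, 36, 44, 66, 99, 132, 198, 396.
Check 34^d mod 437 for each divisor in increasing order:
34^1 ≡ 34 (mod 437)
34^2 ≡ 282 (mod 437)
34^3 ≡ 411 (mod 437)
34^4 ≡ 427 (mod 437)
34^6 ≡ 239 (mod 437)
34^9 ≡ 341 (mod 437)
34^11 ≡ 22 (mod 437)
34^12 ≡ 311 (mod 437)
34^18 ≡ 39 (mod 437)
34^22 ≡ 47 (mod 437)
34^33 ≡ 160 (mod 437)
34^36 ≡ 210 (mod 437)
34^44 ≡ 24 (mod 437)
34^66 ≡ 254 (mod 437)
34^99 ≡ 436 (mod 437)
34^132 ≡ 277 (mod 437)
34^198 ≡ 1 (mod 437) ✓
So ord_437(34) = 198.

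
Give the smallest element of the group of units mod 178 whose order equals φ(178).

3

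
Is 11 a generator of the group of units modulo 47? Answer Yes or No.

φ(47) = 47 − 1 = 46 = 2 · 23.
11 is a primitive root mod 47 iff 11^(φ(47)/q) ≢ 1 for every prime q | φ(47), i.e. q ∈ {2, 23}.
11^23 ≡ 46 (mod 47)  [q = 2: ≢ 1 ✓]
11^2 ≡ 27 (mod 47)  [q = 23: ≢ 1 ✓]
None equal 1, so ord_47(11) = 46: 11 is a primitive root.

Yes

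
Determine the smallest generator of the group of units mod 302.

φ(302) = φ(2)·φ(151) = 1·150 = 150 = 2 · 3 · 5^2.
g is a primitive root iff g^(150/q) ≢ 1 (mod 302) for each prime q ∈ {2, 3, 5}.
g = 2: gcd(2, 302) = 2 > 1, not a unit — skip.
g = 3: 3^75 ≡ 301; 3^50 ≡ 1 — hits 1, so not a primitive root.
g = 4: gcd(4, 302) = 2 > 1, not a unit — skip.
g = 5: 5^75 ≡ 1 — hits 1, so not a primitive root.
g = 6: gcd(6, 302) = 2 > 1, not a unit — skip.
g = 7: 7^75 ≡ 301; 7^50 ≡ 183; 7^30 ≡ 159 — none is 1, so 7 is a primitive root.
So 7 is the smallest generator of (Z/302Z)^×.

7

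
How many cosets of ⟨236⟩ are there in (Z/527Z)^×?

By Lagrange's theorem, ord_527(236) divides φ(527) = φ(17·31) = (17−1)·(31−1) = 16·30 = 480 = 2^5 · 3 · 5.
Divisors of 480: 1, 2, 3, 4, 5, 6, 8, 10, 12, 15, 16, 20, 24, 30, 32, 40, 48, 60, 80, 96, 120, 160, 240, 480.
Compute 236^d (mod 527) for the divisors d until we hit 1:
236^1 ≡ 236 (mod 527)
236^2 ≡ 361 (mod 527)
236^3 ≡ 349 (mod 527)
236^4 ≡ 152 (mod 527)
236^5 ≡ 36 (mod 527)
236^6 ≡ 64 (mod 527)
236^8 ≡ 443 (mod 527)
236^10 ≡ 242 (mod 527)
236^12 ≡ 407 (mod 527)
236^15 ≡ 280 (mod 527)
236^16 ≡ 205 (mod 527)
236^20 ≡ 67 (mod 527)
236^24 ≡ 171 (mod 527)
236^30 ≡ 404 (mod 527)
236^32 ≡ 392 (mod 527)
236^40 ≡ 273 (mod 527)
236^48 ≡ 256 (mod 527)
236^60 ≡ 373 (mod 527)
236^80 ≡ 222 (mod 527)
236^96 ≡ 188 (mod 527)
236^120 ≡ 1 (mod 527) ✓
Thus |⟨236⟩| = ord(236) = 120.
Index = |(Z/527Z)^×| / |⟨236⟩| = 480 / 120 = 4.

4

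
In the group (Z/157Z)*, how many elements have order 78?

24

φ(157) = 157 − 1 = 156 = 2^2 · 3 · 13.
Since (Z/157Z)^× is cyclic of order 156, the number of elements of order d is φ(d) when d | 156 and 0 otherwise.
78 = 2 · 3 · 13 divides 156, and φ(78) = 24.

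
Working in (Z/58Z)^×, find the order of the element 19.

28

Since 19 ∈ (Z/58Z)^×, its order divides φ(58) = φ(2)·φ(29) = 1·28 = 28 = 2^2 · 7.
Divisors of 28: 1, 2, 4, 7, 14, 28.
Compute 19^d (mod 58) for the divisors d until we hit 1:
19^1 ≡ 19
19^2 ≡ 13
19^4 ≡ 53
19^7 ≡ 41
19^14 ≡ 57
19^28 ≡ 1
Therefore the multiplicative order of 19 modulo 58 is 28.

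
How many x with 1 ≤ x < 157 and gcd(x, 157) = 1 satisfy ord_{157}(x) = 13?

12

φ(157) = 157 − 1 = 156 = 2^2 · 3 · 13.
Since (Z/157Z)^× is cyclic of order 156, the number of elements of order d is φ(d) when d | 156 and 0 otherwise.
13 | 156, and φ(13) = 13 − 1 = 12.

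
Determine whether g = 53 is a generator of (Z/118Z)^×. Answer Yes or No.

φ(118) = φ(2)·φ(59) = 1·58 = 58 = 2 · 29.
Test 53^(58/q) mod 118 for each prime factor q of 58:
53^29 ≡ 1 (mod 118)  [q = 2: ≡ 1 ✗]
53^2 ≡ 95 (mod 118)  [q = 29: ≢ 1 ✓]
53^29 ≡ 1 shows ord(53) | 29, strictly less than φ(118); not a primitive root.

No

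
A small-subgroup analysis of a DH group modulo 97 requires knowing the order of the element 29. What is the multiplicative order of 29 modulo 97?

96

ord(29) | φ(97) = 97 − 1 = 96 = 2^5 · 3.
Divisors of 96: 1, 2, 3, 4, 6, 8, 12, 16, 24, 32, 48, 96.
Check 29^d mod 97 for each divisor in increasing order:
29^1 ≡ 29
29^2 ≡ 65
29^3 ≡ 42
29^4 ≡ 54
29^6 ≡ 18
29^8 ≡ 6
29^12 ≡ 33
29^16 ≡ 36
29^24 ≡ 22
29^32 ≡ 35
29^48 ≡ 96
29^96 ≡ 1
The smallest such exponent is 96, so the order of 29 is 96.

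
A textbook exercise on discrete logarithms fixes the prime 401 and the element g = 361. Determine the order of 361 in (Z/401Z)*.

The order of 361 must divide φ(401) = 401 − 1 = 400 = 2^4 · 5^2.
Divisors of 400: 1, 2, 4, 5, 8, 10, 16, 20, 25, 40, 50, 80, 100, 200, 400.
Compute 361^d (mod 401) for the divisors d until we hit 1:
361^1 ≡ 361 (mod 401)
361^2 ≡ 397 (mod 401)
361^4 ≡ 16 (mod 401)
361^5 ≡ 162 (mod 401)
361^8 ≡ 256 (mod 401)
361^10 ≡ 179 (mod 401)
361^16 ≡ 173 (mod 401)
361^20 ≡ 362 (mod 401)
361^25 ≡ 98 (mod 401)
361^40 ≡ 318 (mod 401)
361^50 ≡ 381 (mod 401)
361^80 ≡ 72 (mod 401)
361^100 ≡ 400 (mod 401)
361^200 ≡ 1 (mod 401) ✓
The smallest such exponent is 200, so the order of 361 is 200.

200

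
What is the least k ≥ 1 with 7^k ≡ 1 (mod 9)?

3

By Lagrange's theorem, ord_9(7) divides φ(9) = φ(3^2) = 3·(3−1) = 6 = 2 · 3.
Divisors of 6: 1, 2, 3, 6.
Evaluate successive powers at the divisors of 6:
7^1 ≡ 7
7^2 ≡ 4
7^3 ≡ 1
So ord_9(7) = 3.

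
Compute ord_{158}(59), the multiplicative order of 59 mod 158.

The order of 59 must divide φ(158) = φ(2)·φ(79) = 1·78 = 78 = 2 · 3 · 13.
Divisors of 78: 1, 2, 3, 6, 13, 26, 39, 78.
Test each divisor d:
59^1 ≡ 59 (mod 158)
59^2 ≡ 5 (mod 158)
59^3 ≡ 137 (mod 158)
59^6 ≡ 125 (mod 158)
59^13 ≡ 103 (mod 158)
59^26 ≡ 23 (mod 158)
59^39 ≡ 157 (mod 158)
59^78 ≡ 1 (mod 158) ✓
So ord_158(59) = 78.

78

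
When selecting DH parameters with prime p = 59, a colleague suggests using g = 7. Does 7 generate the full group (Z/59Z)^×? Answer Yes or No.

No

φ(59) = 59 − 1 = 58 = 2 · 29.
Test 7^(58/q) mod 59 for each prime factor q of 58:
7^29 ≡ 1 (mod 59)  [q = 2: ≡ 1 ✗]
7^2 ≡ 49 (mod 59)  [q = 29: ≢ 1 ✓]
Since 7^29 ≡ 1, the order of 7 divides 29 < 58, so 7 is not a primitive root.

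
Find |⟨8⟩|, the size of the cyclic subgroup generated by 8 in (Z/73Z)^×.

The order of 8 must divide φ(73) = 73 − 1 = 72 = 2^3 · 3^2.
Divisors of 72: 1, 2, 3, 4, 6, 8, 9, 12, 18, 24, 36, 72.
Evaluate successive powers at the divisors of 72:
8^1 ≡ 8 (mod 73)
8^2 ≡ 64 (mod 73)
8^3 ≡ 1 (mod 73) ✓
The smallest such exponent is 3, so the order of 8 is 3.

3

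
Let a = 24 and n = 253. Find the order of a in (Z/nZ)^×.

The order of 24 must divide φ(253) = φ(11·23) = (11−1)·(23−1) = 10·22 = 220 = 2^2 · 5 · 11.
Divisors of 220: 1, 2, 4, 5, 10, 11, 20, 22, 44, 55, 110, 220.
Compute 24^d (mod 253) for the divisors d until we hit 1:
24^1 ≡ 24
24^2 ≡ 70
24^4 ≡ 93
24^5 ≡ 208
24^10 ≡ 1
Hence ord(24) = 10.

10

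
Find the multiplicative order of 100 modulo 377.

By Lagrange's theorem, ord_377(100) divides φ(377) = φ(13·29) = (13−1)·(29−1) = 12·28 = 336 = 2^4 · 3 · 7.
Divisors of 336: 1, 2, 3, 4, 6, 7, 8, 12, 14, 16, 21, 24, 28, 42, 48, 56, 84, 112, 168, 336.
Check 100^d mod 377 for each divisor in increasing order:
100^1 ≡ 100 (mod 377)
100^2 ≡ 198 (mod 377)
100^3 ≡ 196 (mod 377)
100^4 ≡ 373 (mod 377)
100^6 ≡ 339 (mod 377)
100^7 ≡ 347 (mod 377)
100^8 ≡ 16 (mod 377)
100^12 ≡ 313 (mod 377)
100^14 ≡ 146 (mod 377)
100^16 ≡ 256 (mod 377)
100^21 ≡ 144 (mod 377)
100^24 ≡ 326 (mod 377)
100^28 ≡ 204 (mod 377)
100^42 ≡ 1 (mod 377) ✓
Hence ord(100) = 42.

42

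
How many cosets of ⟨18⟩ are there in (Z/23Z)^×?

ord(18) | φ(23) = 23 − 1 = 22 = 2 · 11.
Divisors of 22: 1, 2, 11, 22.
Evaluate successive powers at the divisors of 22:
18^1 ≡ 18
18^2 ≡ 2
18^11 ≡ 1
The order of 18 is 11, so the subgroup it generates has 11 elements.
The index is φ(23) / ord(18) = 22 / 11 = 2.

2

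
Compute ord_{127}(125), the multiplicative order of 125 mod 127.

14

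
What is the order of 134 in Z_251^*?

250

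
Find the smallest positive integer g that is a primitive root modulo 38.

φ(38) = φ(2)·φ(19) = 1·18 = 18 = 2 · 3^2.
Test candidates g = 2, 3, … against the prime factors q ∈ {2, 3} of φ(38): g is a generator iff g^(18/q) ≢ 1 for every such q.
g = 2: gcd(2, 38) = 2 > 1, not a unit — skip.
g = 3: 3^9 ≡ 37; 3^6 ≡ 7 — none is 1, so 3 is a primitive root.
So 3 is the smallest generator of (Z/38Z)^×.

3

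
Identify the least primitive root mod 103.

5

φ(103) = 103 − 1 = 102 = 2 · 3 · 17.
Test candidates g = 2, 3, … against the prime factors q ∈ {2, 3, 17} of φ(103): g is a generator iff g^(102/q) ≢ 1 for every such q.
g = 2: 2^51 ≡ 1 — hits 1, so not a primitive root.
g = 3: 3^51 ≡ 102; 3^34 ≡ 1 — hits 1, so not a primitive root.
g = 4: 4^51 ≡ 1 — hits 1, so not a primitive root.
g = 5: 5^51 ≡ 102; 5^34 ≡ 56; 5^6 ≡ 72 — none is 1, so 5 is a primitive root.
Hence the least primitive root of 103 is 5.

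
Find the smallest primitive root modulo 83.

2

φ(83) = 83 − 1 = 82 = 2 · 41.
g is a primitive root iff g^(82/q) ≢ 1 (mod 83) for each prime q ∈ {2, 41}.
g = 2: 2^41 ≡ 82; 2^2 ≡ 4 — none is 1, so 2 is a primitive root.
So 2 is the smallest generator of (Z/83Z)^×.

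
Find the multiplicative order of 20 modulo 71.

7

Since 20 ∈ (Z/71Z)^×, its order divides φ(71) = 71 − 1 = 70 = 2 · 5 · 7.
Divisors of 70: 1, 2, 5, 7, 10, 14, 35, 70.
Check 20^d mod 71 for each divisor in increasing order:
20^1 ≡ 20
20^2 ≡ 45
20^5 ≡ 30
20^7 ≡ 1
So ord_71(20) = 7.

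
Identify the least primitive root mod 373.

2

φ(373) = 373 − 1 = 372 = 2^2 · 3 · 31.
Test candidates g = 2, 3, … against the prime factors q ∈ {2, 3, 31} of φ(373): g is a generator iff g^(372/q) ≢ 1 for every such q.
g = 2: 2^186 ≡ 372; 2^124 ≡ 284; 2^12 ≡ 366 — none is 1, so 2 is a primitive root.
Hence the least primitive root of 373 is 2.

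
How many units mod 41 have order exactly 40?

16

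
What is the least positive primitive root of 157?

φ(157) = 157 − 1 = 156 = 2^2 · 3 · 13.
Test candidates g = 2, 3, … against the prime factors q ∈ {2, 3, 13} of φ(157): g is a generator iff g^(156/q) ≢ 1 for every such q.
g = 2: 2^78 ≡ 156; 2^52 ≡ 1 — hits 1, so not a primitive root.
g = 3: 3^78 ≡ 1 — hits 1, so not a primitive root.
g = 4: 4^78 ≡ 1 — hits 1, so not a primitive root.
g = 5: 5^78 ≡ 156; 5^52 ≡ 12; 5^12 ≡ 130 — none is 1, so 5 is a primitive root.
So 5 is the smallest generator of (Z/157Z)^×.

5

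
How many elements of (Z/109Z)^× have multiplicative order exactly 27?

φ(109) = 109 − 1 = 108 = 2^2 · 3^3.
Since (Z/109Z)^× is cyclic of order 108, the number of elements of order d is φ(d) when d | 108 and 0 otherwise.
27 = 3^3 divides 108, and φ(27) = 18.

18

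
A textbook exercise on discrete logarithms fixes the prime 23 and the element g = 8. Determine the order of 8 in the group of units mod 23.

By Lagrange's theorem, ord_23(8) divides φ(23) = 23 − 1 = 22 = 2 · 11.
Divisors of 22: 1, 2, 11, 22.
Evaluate successive powers at the divisors of 22:
8^1 ≡ 8 (mod 23)
8^2 ≡ 18 (mod 23)
8^11 ≡ 1 (mod 23) ✓
So ord_23(8) = 11.

11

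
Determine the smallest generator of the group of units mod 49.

3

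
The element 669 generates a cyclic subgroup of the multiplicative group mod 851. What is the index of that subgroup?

4

By Lagrange's theorem, ord_851(669) divides φ(851) = φ(23·37) = (23−1)·(37−1) = 22·36 = 792 = 2^3 · 3^2 · 11.
Divisors of 792: 1, 2, 3, 4, 6, 8, 9, 11, 12, 18, 22, 24, 33, 36, 44, 66, 72, 88, 99, 132, 198, 264, 396, 792.
Evaluate successive powers at the divisors of 792:
669^1 ≡ 669 (mod 851)
669^2 ≡ 786 (mod 851)
669^3 ≡ 767 (mod 851)
669^4 ≡ 821 (mod 851)
669^6 ≡ 248 (mod 851)
669^8 ≡ 49 (mod 851)
669^9 ≡ 443 (mod 851)
669^11 ≡ 139 (mod 851)
669^12 ≡ 232 (mod 851)
669^18 ≡ 519 (mod 851)
669^22 ≡ 599 (mod 851)
669^24 ≡ 211 (mod 851)
669^33 ≡ 714 (mod 851)
669^36 ≡ 445 (mod 851)
669^44 ≡ 530 (mod 851)
669^66 ≡ 47 (mod 851)
669^72 ≡ 593 (mod 851)
669^88 ≡ 70 (mod 851)
669^99 ≡ 369 (mod 851)
669^132 ≡ 507 (mod 851)
669^198 ≡ 1 (mod 851) ✓
Thus |⟨669⟩| = ord(669) = 198.
[(Z/851Z)^× : ⟨669⟩] = 792/198 = 4.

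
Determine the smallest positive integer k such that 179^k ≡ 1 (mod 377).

ord(179) | φ(377) = φ(13·29) = (13−1)·(29−1) = 12·28 = 336 = 2^4 · 3 · 7.
Divisors of 336: 1, 2, 3, 4, 6, 7, 8, 12, 14, 16, 21, 24, 28, 42, 48, 56, 84, 112, 168, 336.
Compute 179^d (mod 377) for the divisors d until we hit 1:
179^1 ≡ 179 (mod 377)
179^2 ≡ 373 (mod 377)
179^3 ≡ 38 (mod 377)
179^4 ≡ 16 (mod 377)
179^6 ≡ 313 (mod 377)
179^7 ≡ 231 (mod 377)
179^8 ≡ 256 (mod 377)
179^12 ≡ 326 (mod 377)
179^14 ≡ 204 (mod 377)
179^16 ≡ 315 (mod 377)
179^21 ≡ 376 (mod 377)
179^24 ≡ 339 (mod 377)
179^28 ≡ 146 (mod 377)
179^42 ≡ 1 (mod 377) ✓
Hence ord(179) = 42.

42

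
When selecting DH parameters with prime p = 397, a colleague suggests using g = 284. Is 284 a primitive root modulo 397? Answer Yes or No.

No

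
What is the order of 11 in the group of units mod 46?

22

The order of 11 must divide φ(46) = φ(2)·φ(23) = 1·22 = 22 = 2 · 11.
Divisors of 22: 1, 2, 11, 22.
Evaluate successive powers at the divisors of 22:
11^1 ≡ 11 (mod 46)
11^2 ≡ 29 (mod 46)
11^11 ≡ 45 (mod 46)
11^22 ≡ 1 (mod 46) ✓
So ord_46(11) = 22.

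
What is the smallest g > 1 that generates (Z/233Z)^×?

3

φ(233) = 233 − 1 = 232 = 2^3 · 29.
Test candidates g = 2, 3, … against the prime factors q ∈ {2, 29} of φ(233): g is a generator iff g^(232/q) ≢ 1 for every such q.
g = 2: 2^116 ≡ 1 — hits 1, so not a primitive root.
g = 3: 3^116 ≡ 232; 3^8 ≡ 37 — none is 1, so 3 is a primitive root.
The smallest primitive root modulo 233 is 3.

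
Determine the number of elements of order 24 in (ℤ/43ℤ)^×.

φ(43) = 43 − 1 = 42 = 2 · 3 · 7.
In a cyclic group of order 42, there are φ(d) elements of order d for each divisor d of 42, and zero for non-divisors.
Since 24 ∤ 42, the count is 0.

0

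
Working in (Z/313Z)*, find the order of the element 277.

By Lagrange's theorem, ord_313(277) divides φ(313) = 313 − 1 = 312 = 2^3 · 3 · 13.
Divisors of 312: 1, 2, 3, 4, 6, 8, 12, 13, 24, 26, 39, 52, 78, 104, 156, 312.
Compute 277^d (mod 313) for the divisors d until we hit 1:
277^1 ≡ 277
277^2 ≡ 44
277^3 ≡ 294
277^4 ≡ 58
277^6 ≡ 48
277^8 ≡ 234
277^12 ≡ 113
277^13 ≡ 1
Therefore the multiplicative order of 277 modulo 313 is 13.

13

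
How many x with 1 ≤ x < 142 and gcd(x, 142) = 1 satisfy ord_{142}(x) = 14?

φ(142) = φ(2)·φ(71) = 1·70 = 70 = 2 · 5 · 7.
(Z/142Z)^× is cyclic (|G| = 70); a cyclic group of order m has exactly φ(d) elements of each order d | m, and none otherwise.
14 = 2 · 7 divides 70, and φ(14) = 6.

6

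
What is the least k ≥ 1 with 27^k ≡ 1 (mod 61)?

The order of 27 must divide φ(61) = 61 − 1 = 60 = 2^2 · 3 · 5.
Divisors of 60: 1, 2, 3, 4, 5, 6, 10, 12, 15, 20, 30, 60.
Test each divisor d:
27^1 ≡ 27 (mod 61)
27^2 ≡ 58 (mod 61)
27^3 ≡ 41 (mod 61)
27^4 ≡ 9 (mod 61)
27^5 ≡ 60 (mod 61)
27^6 ≡ 34 (mod 61)
27^10 ≡ 1 (mod 61) ✓
Therefore the multiplicative order of 27 modulo 61 is 10.

10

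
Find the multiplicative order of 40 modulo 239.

By Lagrange's theorem, ord_239(40) divides φ(239) = 239 − 1 = 238 = 2 · 7 · 17.
Divisors of 238: 1, 2, 7, 14, 17, 34, 119, 238.
Check 40^d mod 239 for each divisor in increasing order:
40^1 ≡ 40 (mod 239)
40^2 ≡ 166 (mod 239)
40^7 ≡ 132 (mod 239)
40^14 ≡ 216 (mod 239)
40^17 ≡ 1 (mod 239) ✓
Hence ord(40) = 17.

17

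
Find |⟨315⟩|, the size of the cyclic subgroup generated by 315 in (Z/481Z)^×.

36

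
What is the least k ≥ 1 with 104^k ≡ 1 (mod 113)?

56

The order of 104 must divide φ(113) = 113 − 1 = 112 = 2^4 · 7.
Divisors of 112: 1, 2, 4, 7, 8, 14, 16, 28, 56, 112.
Check 104^d mod 113 for each divisor in increasing order:
104^1 ≡ 104 (mod 113)
104^2 ≡ 81 (mod 113)
104^4 ≡ 7 (mod 113)
104^7 ≡ 95 (mod 113)
104^8 ≡ 49 (mod 113)
104^14 ≡ 98 (mod 113)
104^16 ≡ 28 (mod 113)
104^28 ≡ 112 (mod 113)
104^56 ≡ 1 (mod 113) ✓
So ord_113(104) = 56.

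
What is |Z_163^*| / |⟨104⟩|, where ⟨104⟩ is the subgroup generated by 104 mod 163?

54

By Lagrange's theorem, ord_163(104) divides φ(163) = 163 − 1 = 162 = 2 · 3^4.
Divisors of 162: 1, 2, 3, 6, 9, 18, 27, 54, 81, 162.
Check 104^d mod 163 for each divisor in increasing order:
104^1 ≡ 104 (mod 163)
104^2 ≡ 58 (mod 163)
104^3 ≡ 1 (mod 163) ✓
The order of 104 is 3, so the subgroup it generates has 3 elements.
[(Z/163Z)^× : ⟨104⟩] = 162/3 = 54.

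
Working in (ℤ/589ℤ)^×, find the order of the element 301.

90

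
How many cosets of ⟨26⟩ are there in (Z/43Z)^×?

1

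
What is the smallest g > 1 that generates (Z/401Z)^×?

3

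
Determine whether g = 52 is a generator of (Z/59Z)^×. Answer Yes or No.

Yes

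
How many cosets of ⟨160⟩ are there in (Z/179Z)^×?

By Lagrange's theorem, ord_179(160) divides φ(179) = 179 − 1 = 178 = 2 · 89.
Divisors of 178: 1, 2, 89, 178.
Compute 160^d (mod 179) for the divisors d until we hit 1:
160^1 ≡ 160
160^2 ≡ 3
160^89 ≡ 178
160^178 ≡ 1
The order of 160 is 178, so the subgroup it generates has 178 elements.
[(Z/179Z)^× : ⟨160⟩] = 178/178 = 1.

1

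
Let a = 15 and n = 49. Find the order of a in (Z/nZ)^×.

7

Since 15 ∈ (Z/49Z)^×, its order divides φ(49) = φ(7^2) = 7·(7−1) = 42 = 2 · 3 · 7.
Divisors of 42: 1, 2, 3, 6, 7, 14, 21, 42.
Compute 15^d (mod 49) for the divisors d until we hit 1:
15^1 ≡ 15
15^2 ≡ 29
15^3 ≡ 43
15^6 ≡ 36
15^7 ≡ 1
Hence ord(15) = 7.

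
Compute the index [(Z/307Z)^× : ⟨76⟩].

6

ord(76) | φ(307) = 307 − 1 = 306 = 2 · 3^2 · 17.
Divisors of 306: 1, 2, 3, 6, 9, 17, 18, 34, 51, 102, 153, 306.
Evaluate successive powers at the divisors of 306:
76^1 ≡ 76 (mod 307)
76^2 ≡ 250 (mod 307)
76^3 ≡ 273 (mod 307)
76^6 ≡ 235 (mod 307)
76^9 ≡ 299 (mod 307)
76^17 ≡ 17 (mod 307)
76^18 ≡ 64 (mod 307)
76^34 ≡ 289 (mod 307)
76^51 ≡ 1 (mod 307) ✓
Thus |⟨76⟩| = ord(76) = 51.
The index is φ(307) / ord(76) = 306 / 51 = 6.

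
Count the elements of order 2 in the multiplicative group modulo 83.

1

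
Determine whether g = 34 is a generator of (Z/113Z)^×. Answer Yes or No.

Yes

φ(113) = 113 − 1 = 112 = 2^4 · 7.
Test 34^(112/q) mod 113 for each prime factor q of 112:
34^56 ≡ 112 (mod 113)  [q = 2: ≢ 1 ✓]
34^16 ≡ 16 (mod 113)  [q = 7: ≢ 1 ✓]
All checks pass, so 34 has order 112 and is a primitive root modulo 113.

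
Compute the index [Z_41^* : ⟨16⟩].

8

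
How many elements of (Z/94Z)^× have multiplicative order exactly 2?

1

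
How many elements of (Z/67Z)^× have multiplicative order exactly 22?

10

φ(67) = 67 − 1 = 66 = 2 · 3 · 11.
Since (Z/67Z)^× is cyclic of order 66, the number of elements of order d is φ(d) when d | 66 and 0 otherwise.
22 = 2 · 11 divides 66, and φ(22) = 10.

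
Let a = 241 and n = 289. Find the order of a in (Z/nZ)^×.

272

ord(241) | φ(289) = φ(17^2) = 17·(17−1) = 272 = 2^4 · 17.
Divisors of 272: 1, 2, 4, 8, 16, 17, 34, 68, 136, 272.
Compute 241^d (mod 289) for the divisors d until we hit 1:
241^1 ≡ 241 (mod 289)
241^2 ≡ 281 (mod 289)
241^4 ≡ 64 (mod 289)
241^8 ≡ 50 (mod 289)
241^16 ≡ 188 (mod 289)
241^17 ≡ 224 (mod 289)
241^34 ≡ 179 (mod 289)
241^68 ≡ 251 (mod 289)
241^136 ≡ 288 (mod 289)
241^272 ≡ 1 (mod 289) ✓
Hence ord(241) = 272.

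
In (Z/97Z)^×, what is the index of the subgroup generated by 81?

8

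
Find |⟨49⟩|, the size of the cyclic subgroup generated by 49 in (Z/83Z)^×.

Since 49 ∈ (Z/83Z)^×, its order divides φ(83) = 83 − 1 = 82 = 2 · 41.
Divisors of 82: 1, 2, 41, 82.
Test each divisor d:
49^1 ≡ 49 (mod 83)
49^2 ≡ 77 (mod 83)
49^41 ≡ 1 (mod 83) ✓
So ord_83(49) = 41.

41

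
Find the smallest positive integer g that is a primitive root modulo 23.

φ(23) = 23 − 1 = 22 = 2 · 11.
g is a primitive root iff g^(22/q) ≢ 1 (mod 23) for each prime q ∈ {2, 11}.
g = 2: 2^11 ≡ 1 — hits 1, so not a primitive root.
g = 3: 3^11 ≡ 1 — hits 1, so not a primitive root.
g = 4: 4^11 ≡ 1 — hits 1, so not a primitive root.
g = 5: 5^11 ≡ 22; 5^2 ≡ 2 — none is 1, so 5 is a primitive root.
Hence the least primitive root of 23 is 5.

5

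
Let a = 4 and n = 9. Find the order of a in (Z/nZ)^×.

3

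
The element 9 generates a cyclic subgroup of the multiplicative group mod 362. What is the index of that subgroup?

4

By Lagrange's theorem, ord_362(9) divides φ(362) = φ(2)·φ(181) = 1·180 = 180 = 2^2 · 3^2 · 5.
Divisors of 180: 1, 2, 3, 4, 5, 6, 9, 10, 12, 15, 18, 20, 30, 36, 45, 60, 90, 180.
Evaluate successive powers at the divisors of 180:
9^1 ≡ 9 (mod 362)
9^2 ≡ 81 (mod 362)
9^3 ≡ 5 (mod 362)
9^4 ≡ 45 (mod 362)
9^5 ≡ 43 (mod 362)
9^6 ≡ 25 (mod 362)
9^9 ≡ 125 (mod 362)
9^10 ≡ 39 (mod 362)
9^12 ≡ 263 (mod 362)
9^15 ≡ 229 (mod 362)
9^18 ≡ 59 (mod 362)
9^20 ≡ 73 (mod 362)
9^30 ≡ 313 (mod 362)
9^36 ≡ 223 (mod 362)
9^45 ≡ 1 (mod 362) ✓
Thus |⟨9⟩| = ord(9) = 45.
Index = |(Z/362Z)^×| / |⟨9⟩| = 180 / 45 = 4.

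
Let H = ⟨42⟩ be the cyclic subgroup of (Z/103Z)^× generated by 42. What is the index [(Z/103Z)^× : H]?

The order of 42 must divide φ(103) = 103 − 1 = 102 = 2 · 3 · 17.
Divisors of 102: 1, 2, 3, 6, 17, 34, 51, 102.
Check 42^d mod 103 for each divisor in increasing order:
42^1 ≡ 42 (mod 103)
42^2 ≡ 13 (mod 103)
42^3 ≡ 31 (mod 103)
42^6 ≡ 34 (mod 103)
42^17 ≡ 102 (mod 103)
42^34 ≡ 1 (mod 103) ✓
So ord_103(42) = 34, hence |⟨42⟩| = 34.
Index = |(Z/103Z)^×| / |⟨42⟩| = 102 / 34 = 3.

3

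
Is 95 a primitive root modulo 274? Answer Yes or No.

Yes

φ(274) = φ(2)·φ(137) = 1·136 = 136 = 2^3 · 17.
An element g generates (Z/274Z)^× iff g^(136/q) ≢ 1 (mod 274) for each prime q ∈ {2, 17}.
95^68 ≡ 273 (mod 274)  [q = 2: ≢ 1 ✓]
95^8 ≡ 225 (mod 274)  [q = 17: ≢ 1 ✓]
None equal 1, so ord_274(95) = 136: 95 is a primitive root.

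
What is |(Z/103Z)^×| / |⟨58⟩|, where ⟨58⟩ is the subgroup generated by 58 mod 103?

2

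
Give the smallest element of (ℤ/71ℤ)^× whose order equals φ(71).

7

φ(71) = 71 − 1 = 70 = 2 · 5 · 7.
g is a primitive root iff g^(70/q) ≢ 1 (mod 71) for each prime q ∈ {2, 5, 7}.
g = 2: 2^35 ≡ 1 — hits 1, so not a primitive root.
g = 3: 3^35 ≡ 1 — hits 1, so not a primitive root.
g = 4: 4^35 ≡ 1 — hits 1, so not a primitive root.
g = 5: 5^35 ≡ 1 — hits 1, so not a primitive root.
g = 6: 6^35 ≡ 1 — hits 1, so not a primitive root.
g = 7: 7^35 ≡ 70; 7^14 ≡ 54; 7^10 ≡ 45 — none is 1, so 7 is a primitive root.
The smallest primitive root modulo 71 is 7.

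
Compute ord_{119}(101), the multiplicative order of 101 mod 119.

6

ord(101) | φ(119) = φ(7·17) = (7−1)·(17−1) = 6·16 = 96 = 2^5 · 3.
Divisors of 96: 1, 2, 3, 4, 6, 8, 12, 16, 24, 32, 48, 96.
Test each divisor d:
101^1 ≡ 101 (mod 119)
101^2 ≡ 86 (mod 119)
101^3 ≡ 118 (mod 119)
101^4 ≡ 18 (mod 119)
101^6 ≡ 1 (mod 119) ✓
Hence ord(101) = 6.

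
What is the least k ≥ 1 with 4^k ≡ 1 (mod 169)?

78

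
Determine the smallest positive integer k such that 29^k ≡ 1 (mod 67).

The order of 29 must divide φ(67) = 67 − 1 = 66 = 2 · 3 · 11.
Divisors of 66: 1, 2, 3, 6, 11, 22, 33, 66.
Evaluate successive powers at the divisors of 66:
29^1 ≡ 29
29^2 ≡ 37
29^3 ≡ 1
Therefore the multiplicative order of 29 modulo 67 is 3.

3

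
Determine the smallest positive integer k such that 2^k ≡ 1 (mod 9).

6

ord(2) | φ(9) = φ(3^2) = 3·(3−1) = 6 = 2 · 3.
Divisors of 6: 1, 2, 3, 6.
Evaluate successive powers at the divisors of 6:
2^1 ≡ 2 (mod 9)
2^2 ≡ 4 (mod 9)
2^3 ≡ 8 (mod 9)
2^6 ≡ 1 (mod 9) ✓
Therefore the multiplicative order of 2 modulo 9 is 6.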